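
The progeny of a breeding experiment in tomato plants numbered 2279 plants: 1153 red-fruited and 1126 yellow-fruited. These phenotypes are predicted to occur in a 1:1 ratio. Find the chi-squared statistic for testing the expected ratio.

Under the 1:1 hypothesis (Σ ratio = 2, N = 2279):
  red-fruited: 2279 × 1/2 = 1139.5
  yellow-fruited: 2279 × 1/2 = 1139.5
χ² = Σ (O − E)² / E
  red-fruited: (1153 − 1139.5)² / 1139.5 = 0.1599
  yellow-fruited: (1126 − 1139.5)² / 1139.5 = 0.1599
χ² = 0.1599 + 0.1599 = 0.3198 ≈ 0.320

0.320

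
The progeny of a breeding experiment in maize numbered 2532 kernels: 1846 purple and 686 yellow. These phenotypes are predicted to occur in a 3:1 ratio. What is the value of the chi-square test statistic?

Total ratio parts = 4. Expected numbers out of 2532:
  purple: 2532 × 3/4 = 1899
  yellow: 2532 × 1/4 = 633
χ² = Σ (O − E)² / E
  purple: (1846 − 1899)² / 1899 = 1.4792
  yellow: (686 − 633)² / 633 = 4.4376
χ² = 1.4792 + 4.4376 = 5.9168 ≈ 5.917

5.917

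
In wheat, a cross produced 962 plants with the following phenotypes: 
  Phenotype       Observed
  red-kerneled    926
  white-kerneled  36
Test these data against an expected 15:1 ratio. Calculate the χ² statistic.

10.325

Expected counts for N = 962 under a 15:1 ratio (total parts = 16):
  red-kerneled: 962 × 15/16 = 901.875
  white-kerneled: 962 × 1/16 = 60.125
χ² = Σ (O − E)² / E
  red-kerneled: (926 − 901.875)² / 901.875 = 0.6453
  white-kerneled: (36 − 60.125)² / 60.125 = 9.6801
χ² = 0.6453 + 9.6801 = 10.3254 ≈ 10.325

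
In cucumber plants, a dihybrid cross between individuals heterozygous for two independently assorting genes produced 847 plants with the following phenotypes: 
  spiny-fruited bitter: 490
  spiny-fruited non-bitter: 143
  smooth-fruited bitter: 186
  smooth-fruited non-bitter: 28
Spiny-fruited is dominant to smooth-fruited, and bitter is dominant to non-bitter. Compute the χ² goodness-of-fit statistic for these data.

18.362

A dihybrid F₂ with independent assortment and complete dominance at both loci gives a 9:3:3:1 phenotypic ratio.
Total ratio parts = 16. Expected numbers out of 847:
  spiny-fruited bitter: 847 × 9/16 = 476.4375
  spiny-fruited non-bitter: 847 × 3/16 = 158.8125
  smooth-fruited bitter: 847 × 3/16 = 158.8125
  smooth-fruited non-bitter: 847 × 1/16 = 52.9375
χ² = Σ (O − E)² / E
  spiny-fruited bitter: (490 − 476.4375)² / 476.4375 = 0.3861
  spiny-fruited non-bitter: (143 − 158.8125)² / 158.8125 = 1.5744
  smooth-fruited bitter: (186 − 158.8125)² / 158.8125 = 4.6543
  smooth-fruited non-bitter: (28 − 52.9375)² / 52.9375 = 11.7474
χ² = 0.3861 + 1.5744 + 4.6543 + 11.7474 = 18.3622 ≈ 18.362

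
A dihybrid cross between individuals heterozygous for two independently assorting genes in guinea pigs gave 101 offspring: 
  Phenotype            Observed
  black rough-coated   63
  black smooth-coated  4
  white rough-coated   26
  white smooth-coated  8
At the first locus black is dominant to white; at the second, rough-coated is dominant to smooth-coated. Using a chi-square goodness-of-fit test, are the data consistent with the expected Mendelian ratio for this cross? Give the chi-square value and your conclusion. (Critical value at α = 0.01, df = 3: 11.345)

A dihybrid F₂ with independent assortment and complete dominance at both loci gives a 9:3:3:1 phenotypic ratio.
Total ratio parts = 16. Expected numbers out of 101:
  black rough-coated: 101 × 9/16 = 56.8125
  black smooth-coated: 101 × 3/16 = 18.9375
  white rough-coated: 101 × 3/16 = 18.9375
  white smooth-coated: 101 × 1/16 = 6.3125
χ² = Σ (O − E)² / E
  black rough-coated: (63 − 56.8125)² / 56.8125 = 0.6739
  black smooth-coated: (4 − 18.9375)² / 18.9375 = 11.7824
  white rough-coated: (26 − 18.9375)² / 18.9375 = 2.6339
  white smooth-coated: (8 − 6.3125)² / 6.3125 = 0.4511
χ² = 0.6739 + 11.7824 + 2.6339 + 0.4511 = 15.5413 ≈ 15.541
Degrees of freedom = 4 − 1 = 3; critical value at α = 0.01 is 11.345.
Since 15.541 > 11.345, we reject the null hypothesis — the data do not fit the 9:3:3:1 ratio.

15.541; not consistent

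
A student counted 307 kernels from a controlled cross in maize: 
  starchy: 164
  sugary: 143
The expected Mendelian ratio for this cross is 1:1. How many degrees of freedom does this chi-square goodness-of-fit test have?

A goodness-of-fit test with 2 phenotype classes has df = 2 − 1 = 1.

1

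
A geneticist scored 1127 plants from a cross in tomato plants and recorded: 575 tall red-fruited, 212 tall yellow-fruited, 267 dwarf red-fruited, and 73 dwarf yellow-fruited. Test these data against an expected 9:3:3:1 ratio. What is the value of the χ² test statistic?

20.250

Total ratio parts = 16. Expected numbers out of 1127:
  tall red-fruited: 1127 × 9/16 = 633.9375
  tall yellow-fruited: 1127 × 3/16 = 211.3125
  dwarf red-fruited: 1127 × 3/16 = 211.3125
  dwarf yellow-fruited: 1127 × 1/16 = 70.4375
χ² = Σ (O − E)² / E
  tall red-fruited: (575 − 633.9375)² / 633.9375 = 5.4795
  tall yellow-fruited: (212 − 211.3125)² / 211.3125 = 0.0022
  dwarf red-fruited: (267 − 211.3125)² / 211.3125 = 14.6754
  dwarf yellow-fruited: (73 − 70.4375)² / 70.4375 = 0.0932
χ² = 5.4795 + 0.0022 + 14.6754 + 0.0932 = 20.2503 ≈ 20.250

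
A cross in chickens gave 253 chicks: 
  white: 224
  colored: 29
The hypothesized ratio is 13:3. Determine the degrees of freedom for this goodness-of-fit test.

1

A goodness-of-fit test with 2 phenotype classes has df = 2 − 1 = 1.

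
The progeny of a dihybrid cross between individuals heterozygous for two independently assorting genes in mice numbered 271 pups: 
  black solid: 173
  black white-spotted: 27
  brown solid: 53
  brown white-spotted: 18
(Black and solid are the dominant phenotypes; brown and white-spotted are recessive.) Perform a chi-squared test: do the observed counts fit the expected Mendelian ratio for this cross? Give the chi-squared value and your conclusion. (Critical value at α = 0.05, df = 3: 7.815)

A dihybrid F₂ with independent assortment and complete dominance at both loci gives a 9:3:3:1 phenotypic ratio.
Expected counts for N = 271 under a 9:3:3:1 ratio (total parts = 16):
  black solid: 271 × 9/16 = 152.4375
  black white-spotted: 271 × 3/16 = 50.8125
  brown solid: 271 × 3/16 = 50.8125
  brown white-spotted: 271 × 1/16 = 16.9375
χ² = Σ (O − E)² / E
  black solid: (173 − 152.4375)² / 152.4375 = 2.7737
  black white-spotted: (27 − 50.8125)² / 50.8125 = 11.1594
  brown solid: (53 − 50.8125)² / 50.8125 = 0.0942
  brown white-spotted: (18 − 16.9375)² / 16.9375 = 0.0667
χ² = 2.7737 + 11.1594 + 0.0942 + 0.0667 = 14.094
Degrees of freedom = 4 − 1 = 3; critical value at α = 0.05 is 7.815.
Since 14.094 > 7.815, we reject the null hypothesis — the data do not fit the 9:3:3:1 ratio.

14.094; not consistent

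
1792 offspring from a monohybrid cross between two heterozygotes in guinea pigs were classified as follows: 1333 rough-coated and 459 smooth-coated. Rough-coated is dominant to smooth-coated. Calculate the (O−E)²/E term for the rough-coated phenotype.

0.090

For a monohybrid cross between heterozygotes with complete dominance, the expected phenotypic ratio is 3:1.
The 3:1 ratio has 4 parts, so with N = 1792 the expected counts are:
  rough-coated: 1792 × 3/4 = 1344
  smooth-coated: 1792 × 1/4 = 448
Contribution of rough-coated: (1333 − 1344)² / 1344 = 0.0900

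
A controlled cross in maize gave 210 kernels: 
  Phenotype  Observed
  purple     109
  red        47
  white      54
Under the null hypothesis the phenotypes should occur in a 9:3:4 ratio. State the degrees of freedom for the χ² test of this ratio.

2

A goodness-of-fit test with 3 phenotype classes has df = 3 − 1 = 2.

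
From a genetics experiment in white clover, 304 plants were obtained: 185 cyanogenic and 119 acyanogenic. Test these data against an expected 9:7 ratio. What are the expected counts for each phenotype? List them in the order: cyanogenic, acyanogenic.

171, 133

The 9:7 ratio has 16 parts, so with N = 304 the expected counts are:
  cyanogenic: 304 × 9/16 = 171
  acyanogenic: 304 × 7/16 = 133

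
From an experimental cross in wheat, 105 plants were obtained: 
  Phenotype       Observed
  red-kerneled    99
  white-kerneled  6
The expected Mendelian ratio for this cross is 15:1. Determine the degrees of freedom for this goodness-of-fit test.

A goodness-of-fit test with 2 phenotype classes has df = 2 − 1 = 1.

1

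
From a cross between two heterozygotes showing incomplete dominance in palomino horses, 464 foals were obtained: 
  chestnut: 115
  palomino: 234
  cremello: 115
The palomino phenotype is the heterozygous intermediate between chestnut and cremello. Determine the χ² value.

0.034

With incomplete dominance, a heterozygote × heterozygote cross gives a 1:2:1 phenotypic ratio.
The 1:2:1 ratio has 4 parts, so with N = 464 the expected counts are:
  chestnut: 464 × 1/4 = 116
  palomino: 464 × 2/4 = 232
  cremello: 464 × 1/4 = 116
χ² = Σ (O − E)² / E
  chestnut: (115 − 116)² / 116 = 0.0086
  palomino: (234 − 232)² / 232 = 0.0172
  cremello: (115 − 116)² / 116 = 0.0086
χ² = 0.0086 + 0.0172 + 0.0086 = 0.0344 ≈ 0.034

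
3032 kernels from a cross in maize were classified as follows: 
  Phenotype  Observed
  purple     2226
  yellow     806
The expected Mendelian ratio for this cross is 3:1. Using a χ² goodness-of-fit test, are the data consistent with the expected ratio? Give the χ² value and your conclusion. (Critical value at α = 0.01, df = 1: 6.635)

4.053; consistent

The 3:1 ratio has 4 parts, so with N = 3032 the expected counts are:
  purple: 3032 × 3/4 = 2274
  yellow: 3032 × 1/4 = 758
χ² = Σ (O − E)² / E
  purple: (2226 − 2274)² / 2274 = 1.0132
  yellow: (806 − 758)² / 758 = 3.0396
χ² = 1.0132 + 3.0396 = 4.0528 ≈ 4.053
Degrees of freedom = 2 − 1 = 1; critical value at α = 0.01 is 6.635.
Since 4.053 < 6.635, we fail to reject the null hypothesis — the data are consistent with the 3:1 ratio.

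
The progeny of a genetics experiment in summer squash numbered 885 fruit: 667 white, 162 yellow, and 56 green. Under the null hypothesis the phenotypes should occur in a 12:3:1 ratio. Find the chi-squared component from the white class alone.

0.016

Under the 12:3:1 hypothesis (Σ ratio = 16, N = 885):
  white: 885 × 12/16 = 663.75
  yellow: 885 × 3/16 = 165.9375
  green: 885 × 1/16 = 55.3125
Contribution of white: (667 − 663.75)² / 663.75 = 0.0159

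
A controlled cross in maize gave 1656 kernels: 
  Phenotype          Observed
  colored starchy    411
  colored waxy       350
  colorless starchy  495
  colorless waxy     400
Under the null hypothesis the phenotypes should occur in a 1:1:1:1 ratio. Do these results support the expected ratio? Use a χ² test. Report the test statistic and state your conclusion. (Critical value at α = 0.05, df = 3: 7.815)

Under the 1:1:1:1 hypothesis (Σ ratio = 4, N = 1656):
  colored starchy: 1656 × 1/4 = 414
  colored waxy: 1656 × 1/4 = 414
  colorless starchy: 1656 × 1/4 = 414
  colorless waxy: 1656 × 1/4 = 414
χ² = Σ (O − E)² / E
  colored starchy: (411 − 414)² / 414 = 0.0217
  colored waxy: (350 − 414)² / 414 = 9.8937
  colorless starchy: (495 − 414)² / 414 = 15.8478
  colorless waxy: (400 − 414)² / 414 = 0.4734
χ² = 0.0217 + 9.8937 + 15.8478 + 0.4734 = 26.2366 ≈ 26.237
Degrees of freedom = 4 − 1 = 3; critical value at α = 0.05 is 7.815.
Since 26.237 > 7.815, we reject the null hypothesis — the data do not fit the 1:1:1:1 ratio.

26.237; not consistent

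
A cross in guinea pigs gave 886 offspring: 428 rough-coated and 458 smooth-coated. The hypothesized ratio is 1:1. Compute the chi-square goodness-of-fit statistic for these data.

1.016

Expected counts for N = 886 under a 1:1 ratio (total parts = 2):
  rough-coated: 886 × 1/2 = 443
  smooth-coated: 886 × 1/2 = 443
χ² = Σ (O − E)² / E
  rough-coated: (428 − 443)² / 443 = 0.5079
  smooth-coated: (458 − 443)² / 443 = 0.5079
χ² = 0.5079 + 0.5079 = 1.0158 ≈ 1.016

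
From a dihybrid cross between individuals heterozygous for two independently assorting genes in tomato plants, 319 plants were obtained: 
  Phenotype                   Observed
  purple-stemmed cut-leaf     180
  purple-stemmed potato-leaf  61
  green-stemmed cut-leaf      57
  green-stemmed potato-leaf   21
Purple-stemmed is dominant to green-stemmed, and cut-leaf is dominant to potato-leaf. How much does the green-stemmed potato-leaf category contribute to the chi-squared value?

0.057

A dihybrid F₂ with independent assortment and complete dominance at both loci gives a 9:3:3:1 phenotypic ratio.
Total ratio parts = 16. Expected numbers out of 319:
  purple-stemmed cut-leaf: 319 × 9/16 = 179.4375
  purple-stemmed potato-leaf: 319 × 3/16 = 59.8125
  green-stemmed cut-leaf: 319 × 3/16 = 59.8125
  green-stemmed potato-leaf: 319 × 1/16 = 19.9375
Contribution of green-stemmed potato-leaf: (21 − 19.9375)² / 19.9375 = 0.0566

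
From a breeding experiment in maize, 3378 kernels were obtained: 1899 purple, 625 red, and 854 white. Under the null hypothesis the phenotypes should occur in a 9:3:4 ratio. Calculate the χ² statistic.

Under the 9:3:4 hypothesis (Σ ratio = 16, N = 3378):
  purple: 3378 × 9/16 = 1900.125
  red: 3378 × 3/16 = 633.375
  white: 3378 × 4/16 = 844.5
χ² = Σ (O − E)² / E
  purple: (1899 − 1900.125)² / 1900.125 = 0.0007
  red: (625 − 633.375)² / 633.375 = 0.1107
  white: (854 − 844.5)² / 844.5 = 0.1069
χ² = 0.0007 + 0.1107 + 0.1069 = 0.2183 ≈ 0.218

0.218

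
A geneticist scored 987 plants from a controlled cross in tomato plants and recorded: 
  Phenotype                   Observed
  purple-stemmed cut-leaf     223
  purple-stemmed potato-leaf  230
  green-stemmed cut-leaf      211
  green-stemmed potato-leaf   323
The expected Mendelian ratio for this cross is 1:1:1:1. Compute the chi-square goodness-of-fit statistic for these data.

32.165

The 1:1:1:1 ratio has 4 parts, so with N = 987 the expected counts are:
  purple-stemmed cut-leaf: 987 × 1/4 = 246.75
  purple-stemmed potato-leaf: 987 × 1/4 = 246.75
  green-stemmed cut-leaf: 987 × 1/4 = 246.75
  green-stemmed potato-leaf: 987 × 1/4 = 246.75
χ² = Σ (O − E)² / E
  purple-stemmed cut-leaf: (223 − 246.75)² / 246.75 = 2.2860
  purple-stemmed potato-leaf: (230 − 246.75)² / 246.75 = 1.1370
  green-stemmed cut-leaf: (211 − 246.75)² / 246.75 = 5.1796
  green-stemmed potato-leaf: (323 − 246.75)² / 246.75 = 23.5626
χ² = 2.2860 + 1.1370 + 5.1796 + 23.5626 = 32.1652 ≈ 32.165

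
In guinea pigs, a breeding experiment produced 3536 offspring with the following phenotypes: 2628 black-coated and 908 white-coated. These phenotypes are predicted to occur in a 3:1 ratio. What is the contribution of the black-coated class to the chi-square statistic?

Under the 3:1 hypothesis (Σ ratio = 4, N = 3536):
  black-coated: 3536 × 3/4 = 2652
  white-coated: 3536 × 1/4 = 884
Contribution of black-coated: (2628 − 2652)² / 2652 = 0.2172

0.217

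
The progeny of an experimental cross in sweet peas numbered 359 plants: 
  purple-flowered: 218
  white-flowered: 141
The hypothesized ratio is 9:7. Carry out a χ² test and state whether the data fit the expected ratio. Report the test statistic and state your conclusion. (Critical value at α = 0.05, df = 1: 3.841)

Expected counts for N = 359 under a 9:7 ratio (total parts = 16):
  purple-flowered: 359 × 9/16 = 201.9375
  white-flowered: 359 × 7/16 = 157.0625
χ² = Σ (O − E)² / E
  purple-flowered: (218 − 201.9375)² / 201.9375 = 1.2776
  white-flowered: (141 − 157.0625)² / 157.0625 = 1.6427
χ² = 1.2776 + 1.6427 = 2.9203 ≈ 2.920
Degrees of freedom = 2 − 1 = 1; critical value at α = 0.05 is 3.841.
Since 2.920 < 3.841, we fail to reject the null hypothesis — the data are consistent with the 9:7 ratio.

2.920; consistent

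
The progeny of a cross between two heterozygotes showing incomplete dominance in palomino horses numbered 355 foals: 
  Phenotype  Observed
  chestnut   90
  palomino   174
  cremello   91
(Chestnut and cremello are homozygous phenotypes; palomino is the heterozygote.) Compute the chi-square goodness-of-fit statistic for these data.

0.144

With incomplete dominance, a heterozygote × heterozygote cross gives a 1:2:1 phenotypic ratio.
Total ratio parts = 4. Expected numbers out of 355:
  chestnut: 355 × 1/4 = 88.75
  palomino: 355 × 2/4 = 177.5
  cremello: 355 × 1/4 = 88.75
χ² = Σ (O − E)² / E
  chestnut: (90 − 88.75)² / 88.75 = 0.0176
  palomino: (174 − 177.5)² / 177.5 = 0.0690
  cremello: (91 − 88.75)² / 88.75 = 0.0570
χ² = 0.0176 + 0.0690 + 0.0570 = 0.1436 ≈ 0.144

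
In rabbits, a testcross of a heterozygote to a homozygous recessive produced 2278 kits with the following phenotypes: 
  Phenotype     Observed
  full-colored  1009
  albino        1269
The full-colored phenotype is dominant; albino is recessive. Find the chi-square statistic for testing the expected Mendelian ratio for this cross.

A testcross of a heterozygote (Aa × aa) gives a 1:1 phenotypic ratio.
Under the 1:1 hypothesis (Σ ratio = 2, N = 2278):
  full-colored: 2278 × 1/2 = 1139
  albino: 2278 × 1/2 = 1139
χ² = Σ (O − E)² / E
  full-colored: (1009 − 1139)² / 1139 = 14.8376
  albino: (1269 − 1139)² / 1139 = 14.8376
χ² = 14.8376 + 14.8376 = 29.6752 ≈ 29.675

29.675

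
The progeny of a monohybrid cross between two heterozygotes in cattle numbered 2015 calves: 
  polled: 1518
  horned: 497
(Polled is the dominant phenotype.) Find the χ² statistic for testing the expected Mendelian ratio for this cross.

0.121

For a monohybrid cross between heterozygotes with complete dominance, the expected phenotypic ratio is 3:1.
Expected counts for N = 2015 under a 3:1 ratio (total parts = 4):
  polled: 2015 × 3/4 = 1511.25
  horned: 2015 × 1/4 = 503.75
χ² = Σ (O − E)² / E
  polled: (1518 − 1511.25)² / 1511.25 = 0.0301
  horned: (497 − 503.75)² / 503.75 = 0.0904
χ² = 0.0301 + 0.0904 = 0.1205 ≈ 0.121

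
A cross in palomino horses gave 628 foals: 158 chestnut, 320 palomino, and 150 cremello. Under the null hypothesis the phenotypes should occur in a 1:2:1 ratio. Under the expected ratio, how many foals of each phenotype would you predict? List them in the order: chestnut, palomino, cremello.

157, 314, 157

Total ratio parts = 4. Expected numbers out of 628:
  chestnut: 628 × 1/4 = 157
  palomino: 628 × 2/4 = 314
  cremello: 628 × 1/4 = 157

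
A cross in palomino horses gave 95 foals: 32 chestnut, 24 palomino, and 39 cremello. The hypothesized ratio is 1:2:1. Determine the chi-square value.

24.284

The 1:2:1 ratio has 4 parts, so with N = 95 the expected counts are:
  chestnut: 95 × 1/4 = 23.75
  palomino: 95 × 2/4 = 47.5
  cremello: 95 × 1/4 = 23.75
χ² = Σ (O − E)² / E
  chestnut: (32 − 23.75)² / 23.75 = 2.8658
  palomino: (24 − 47.5)² / 47.5 = 11.6263
  cremello: (39 − 23.75)² / 23.75 = 9.7921
χ² = 2.8658 + 11.6263 + 9.7921 = 24.2842 ≈ 24.284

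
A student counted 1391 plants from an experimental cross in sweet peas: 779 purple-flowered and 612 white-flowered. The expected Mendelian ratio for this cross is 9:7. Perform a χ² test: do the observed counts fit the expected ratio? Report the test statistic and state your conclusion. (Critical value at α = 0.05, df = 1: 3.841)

Under the 9:7 hypothesis (Σ ratio = 16, N = 1391):
  purple-flowered: 1391 × 9/16 = 782.4375
  white-flowered: 1391 × 7/16 = 608.5625
χ² = Σ (O − E)² / E
  purple-flowered: (779 − 782.4375)² / 782.4375 = 0.0151
  white-flowered: (612 − 608.5625)² / 608.5625 = 0.0194
χ² = 0.0151 + 0.0194 = 0.0345 ≈ 0.035
Degrees of freedom = 2 − 1 = 1; critical value at α = 0.05 is 3.841.
Since 0.035 < 3.841, we fail to reject the null hypothesis — the data are consistent with the 9:7 ratio.

0.035; consistent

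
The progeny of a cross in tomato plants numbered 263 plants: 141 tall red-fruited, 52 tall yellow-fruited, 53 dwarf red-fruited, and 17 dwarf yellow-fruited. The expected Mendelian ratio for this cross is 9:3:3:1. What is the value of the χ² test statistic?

0.767

Total ratio parts = 16. Expected numbers out of 263:
  tall red-fruited: 263 × 9/16 = 147.9375
  tall yellow-fruited: 263 × 3/16 = 49.3125
  dwarf red-fruited: 263 × 3/16 = 49.3125
  dwarf yellow-fruited: 263 × 1/16 = 16.4375
χ² = Σ (O − E)² / E
  tall red-fruited: (141 − 147.9375)² / 147.9375 = 0.3253
  tall yellow-fruited: (52 − 49.3125)² / 49.3125 = 0.1465
  dwarf red-fruited: (53 − 49.3125)² / 49.3125 = 0.2757
  dwarf yellow-fruited: (17 − 16.4375)² / 16.4375 = 0.0192
χ² = 0.3253 + 0.1465 + 0.2757 + 0.0192 = 0.7667 ≈ 0.767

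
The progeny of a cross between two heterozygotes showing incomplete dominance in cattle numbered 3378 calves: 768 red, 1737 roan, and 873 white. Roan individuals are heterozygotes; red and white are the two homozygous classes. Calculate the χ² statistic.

9.256

With incomplete dominance, a heterozygote × heterozygote cross gives a 1:2:1 phenotypic ratio.
Expected counts for N = 3378 under a 1:2:1 ratio (total parts = 4):
  red: 3378 × 1/4 = 844.5
  roan: 3378 × 2/4 = 1689
  white: 3378 × 1/4 = 844.5
χ² = Σ (O − E)² / E
  red: (768 − 844.5)² / 844.5 = 6.9298
  roan: (1737 − 1689)² / 1689 = 1.3641
  white: (873 − 844.5)² / 844.5 = 0.9618
χ² = 6.9298 + 1.3641 + 0.9618 = 9.2557 ≈ 9.256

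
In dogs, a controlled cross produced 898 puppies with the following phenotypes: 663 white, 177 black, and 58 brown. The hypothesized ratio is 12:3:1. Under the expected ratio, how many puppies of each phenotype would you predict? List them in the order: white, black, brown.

Expected counts for N = 898 under a 12:3:1 ratio (total parts = 16):
  white: 898 × 12/16 = 673.5
  black: 898 × 3/16 = 168.375
  brown: 898 × 1/16 = 56.125

673.5, 168.375, 56.125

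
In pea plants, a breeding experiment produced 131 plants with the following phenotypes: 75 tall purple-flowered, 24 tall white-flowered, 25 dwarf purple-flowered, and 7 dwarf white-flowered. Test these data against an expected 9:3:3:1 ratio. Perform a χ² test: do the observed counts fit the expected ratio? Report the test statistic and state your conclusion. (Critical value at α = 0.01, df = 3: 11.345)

0.216; consistent

Total ratio parts = 16. Expected numbers out of 131:
  tall purple-flowered: 131 × 9/16 = 73.6875
  tall white-flowered: 131 × 3/16 = 24.5625
  dwarf purple-flowered: 131 × 3/16 = 24.5625
  dwarf white-flowered: 131 × 1/16 = 8.1875
χ² = Σ (O − E)² / E
  tall purple-flowered: (75 − 73.6875)² / 73.6875 = 0.0234
  tall white-flowered: (24 − 24.5625)² / 24.5625 = 0.0129
  dwarf purple-flowered: (25 − 24.5625)² / 24.5625 = 0.0078
  dwarf white-flowered: (7 − 8.1875)² / 8.1875 = 0.1722
χ² = 0.0234 + 0.0129 + 0.0078 + 0.1722 = 0.2163 ≈ 0.216
Degrees of freedom = 4 − 1 = 3; critical value at α = 0.01 is 11.345.
Since 0.216 < 11.345, we fail to reject the null hypothesis — the data are consistent with the 9:3:3:1 ratio.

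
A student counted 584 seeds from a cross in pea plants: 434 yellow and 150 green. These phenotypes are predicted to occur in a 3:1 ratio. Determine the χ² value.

0.146

Expected counts for N = 584 under a 3:1 ratio (total parts = 4):
  yellow: 584 × 3/4 = 438
  green: 584 × 1/4 = 146
χ² = Σ (O − E)² / E
  yellow: (434 − 438)² / 438 = 0.0365
  green: (150 − 146)² / 146 = 0.1096
χ² = 0.0365 + 0.1096 = 0.1461 ≈ 0.146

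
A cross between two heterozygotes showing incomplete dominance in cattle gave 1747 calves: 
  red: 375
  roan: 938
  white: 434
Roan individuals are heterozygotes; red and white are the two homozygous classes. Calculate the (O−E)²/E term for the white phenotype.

0.017

With incomplete dominance, a heterozygote × heterozygote cross gives a 1:2:1 phenotypic ratio.
Expected counts for N = 1747 under a 1:2:1 ratio (total parts = 4):
  red: 1747 × 1/4 = 436.75
  roan: 1747 × 2/4 = 873.5
  white: 1747 × 1/4 = 436.75
Contribution of white: (434 − 436.75)² / 436.75 = 0.0173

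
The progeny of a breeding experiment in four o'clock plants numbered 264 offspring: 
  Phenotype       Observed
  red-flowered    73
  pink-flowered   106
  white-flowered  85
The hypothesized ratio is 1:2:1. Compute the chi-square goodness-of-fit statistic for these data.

11.333

Total ratio parts = 4. Expected numbers out of 264:
  red-flowered: 264 × 1/4 = 66
  pink-flowered: 264 × 2/4 = 132
  white-flowered: 264 × 1/4 = 66
χ² = Σ (O − E)² / E
  red-flowered: (73 − 66)² / 66 = 0.7424
  pink-flowered: (106 − 132)² / 132 = 5.1212
  white-flowered: (85 − 66)² / 66 = 5.4697
χ² = 0.7424 + 5.1212 + 5.4697 = 11.3333 ≈ 11.333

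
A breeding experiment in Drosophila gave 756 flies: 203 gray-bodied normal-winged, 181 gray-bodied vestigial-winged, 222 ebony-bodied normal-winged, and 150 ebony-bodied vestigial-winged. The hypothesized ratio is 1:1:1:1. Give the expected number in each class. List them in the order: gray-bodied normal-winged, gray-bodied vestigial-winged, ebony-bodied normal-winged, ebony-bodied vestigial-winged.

The 1:1:1:1 ratio has 4 parts, so with N = 756 the expected counts are:
  gray-bodied normal-winged: 756 × 1/4 = 189
  gray-bodied vestigial-winged: 756 × 1/4 = 189
  ebony-bodied normal-winged: 756 × 1/4 = 189
  ebony-bodied vestigial-winged: 756 × 1/4 = 189

189, 189, 189, 189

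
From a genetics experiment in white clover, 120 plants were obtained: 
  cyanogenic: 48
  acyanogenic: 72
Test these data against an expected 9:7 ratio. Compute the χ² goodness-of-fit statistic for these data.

12.876

Under the 9:7 hypothesis (Σ ratio = 16, N = 120):
  cyanogenic: 120 × 9/16 = 67.5
  acyanogenic: 120 × 7/16 = 52.5
χ² = Σ (O − E)² / E
  cyanogenic: (48 − 67.5)² / 67.5 = 5.6333
  acyanogenic: (72 − 52.5)² / 52.5 = 7.2429
χ² = 5.6333 + 7.2429 = 12.8762 ≈ 12.876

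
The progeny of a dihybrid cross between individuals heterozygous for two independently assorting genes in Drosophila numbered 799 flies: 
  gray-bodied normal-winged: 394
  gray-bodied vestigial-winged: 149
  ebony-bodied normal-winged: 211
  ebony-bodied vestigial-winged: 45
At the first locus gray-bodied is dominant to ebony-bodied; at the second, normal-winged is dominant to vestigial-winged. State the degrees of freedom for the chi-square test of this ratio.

3

A dihybrid F₂ with independent assortment and complete dominance at both loci gives a 9:3:3:1 phenotypic ratio.
A goodness-of-fit test with 4 phenotype classes has df = 4 − 1 = 3.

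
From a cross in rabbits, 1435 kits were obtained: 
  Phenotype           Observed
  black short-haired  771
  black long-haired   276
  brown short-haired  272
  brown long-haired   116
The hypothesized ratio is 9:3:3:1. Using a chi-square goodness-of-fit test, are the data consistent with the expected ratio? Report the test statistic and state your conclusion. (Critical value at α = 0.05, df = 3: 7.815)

9.553; not consistent

Under the 9:3:3:1 hypothesis (Σ ratio = 16, N = 1435):
  black short-haired: 1435 × 9/16 = 807.1875
  black long-haired: 1435 × 3/16 = 269.0625
  brown short-haired: 1435 × 3/16 = 269.0625
  brown long-haired: 1435 × 1/16 = 89.6875
χ² = Σ (O − E)² / E
  black short-haired: (771 − 807.1875)² / 807.1875 = 1.6223
  black long-haired: (276 − 269.0625)² / 269.0625 = 0.1789
  brown short-haired: (272 − 269.0625)² / 269.0625 = 0.0321
  brown long-haired: (116 − 89.6875)² / 89.6875 = 7.7196
χ² = 1.6223 + 0.1789 + 0.0321 + 7.7196 = 9.5529 ≈ 9.553
Degrees of freedom = 4 − 1 = 3; critical value at α = 0.05 is 7.815.
Since 9.553 > 7.815, we reject the null hypothesis — the data do not fit the 9:3:3:1 ratio.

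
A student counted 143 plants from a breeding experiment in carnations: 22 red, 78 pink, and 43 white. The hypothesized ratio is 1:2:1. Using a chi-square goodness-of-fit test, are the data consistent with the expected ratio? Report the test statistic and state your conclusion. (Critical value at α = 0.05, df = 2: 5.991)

Total ratio parts = 4. Expected numbers out of 143:
  red: 143 × 1/4 = 35.75
  pink: 143 × 2/4 = 71.5
  white: 143 × 1/4 = 35.75
χ² = Σ (O − E)² / E
  red: (22 − 35.75)² / 35.75 = 5.2885
  pink: (78 − 71.5)² / 71.5 = 0.5909
  white: (43 − 35.75)² / 35.75 = 1.4703
χ² = 5.2885 + 0.5909 + 1.4703 = 7.3497 ≈ 7.350
Degrees of freedom = 3 − 1 = 2; critical value at α = 0.05 is 5.991.
Since 7.350 > 5.991, we reject the null hypothesis — the data do not fit the 1:2:1 ratio.

7.350; not consistent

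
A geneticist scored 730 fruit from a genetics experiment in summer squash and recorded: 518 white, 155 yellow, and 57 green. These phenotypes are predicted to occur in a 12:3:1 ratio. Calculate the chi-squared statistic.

6.826

Under the 12:3:1 hypothesis (Σ ratio = 16, N = 730):
  white: 730 × 12/16 = 547.5
  yellow: 730 × 3/16 = 136.875
  green: 730 × 1/16 = 45.625
χ² = Σ (O − E)² / E
  white: (518 − 547.5)² / 547.5 = 1.5895
  yellow: (155 − 136.875)² / 136.875 = 2.4001
  green: (57 − 45.625)² / 45.625 = 2.8360
χ² = 1.5895 + 2.4001 + 2.8360 = 6.8256 ≈ 6.826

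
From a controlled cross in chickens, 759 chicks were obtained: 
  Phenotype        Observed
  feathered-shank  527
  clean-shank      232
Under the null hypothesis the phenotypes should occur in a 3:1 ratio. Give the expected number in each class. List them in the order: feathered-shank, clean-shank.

569.25, 189.75

Expected counts for N = 759 under a 3:1 ratio (total parts = 4):
  feathered-shank: 759 × 3/4 = 569.25
  clean-shank: 759 × 1/4 = 189.75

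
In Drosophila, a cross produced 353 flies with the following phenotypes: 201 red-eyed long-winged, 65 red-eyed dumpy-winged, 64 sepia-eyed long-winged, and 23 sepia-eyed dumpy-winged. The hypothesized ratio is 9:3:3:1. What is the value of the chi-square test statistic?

Expected counts for N = 353 under a 9:3:3:1 ratio (total parts = 16):
  red-eyed long-winged: 353 × 9/16 = 198.5625
  red-eyed dumpy-winged: 353 × 3/16 = 66.1875
  sepia-eyed long-winged: 353 × 3/16 = 66.1875
  sepia-eyed dumpy-winged: 353 × 1/16 = 22.0625
χ² = Σ (O − E)² / E
  red-eyed long-winged: (201 − 198.5625)² / 198.5625 = 0.0299
  red-eyed dumpy-winged: (65 − 66.1875)² / 66.1875 = 0.0213
  sepia-eyed long-winged: (64 − 66.1875)² / 66.1875 = 0.0723
  sepia-eyed dumpy-winged: (23 − 22.0625)² / 22.0625 = 0.0398
χ² = 0.0299 + 0.0213 + 0.0723 + 0.0398 = 0.1633 ≈ 0.163

0.163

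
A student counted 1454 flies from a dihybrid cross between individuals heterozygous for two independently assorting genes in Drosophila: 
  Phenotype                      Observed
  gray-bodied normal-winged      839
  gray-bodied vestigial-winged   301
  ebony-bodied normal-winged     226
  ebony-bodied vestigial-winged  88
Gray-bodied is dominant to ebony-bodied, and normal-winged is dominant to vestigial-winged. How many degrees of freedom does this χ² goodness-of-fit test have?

3

A dihybrid F₂ with independent assortment and complete dominance at both loci gives a 9:3:3:1 phenotypic ratio.
A goodness-of-fit test with 4 phenotype classes has df = 4 − 1 = 3.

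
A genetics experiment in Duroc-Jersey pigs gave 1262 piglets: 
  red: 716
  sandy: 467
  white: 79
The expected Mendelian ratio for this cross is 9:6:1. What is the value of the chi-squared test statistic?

0.136

Expected counts for N = 1262 under a 9:6:1 ratio (total parts = 16):
  red: 1262 × 9/16 = 709.875
  sandy: 1262 × 6/16 = 473.25
  white: 1262 × 1/16 = 78.875
χ² = Σ (O − E)² / E
  red: (716 − 709.875)² / 709.875 = 0.0528
  sandy: (467 − 473.25)² / 473.25 = 0.0825
  white: (79 − 78.875)² / 78.875 = 0.0002
χ² = 0.0528 + 0.0825 + 0.0002 = 0.1355 ≈ 0.136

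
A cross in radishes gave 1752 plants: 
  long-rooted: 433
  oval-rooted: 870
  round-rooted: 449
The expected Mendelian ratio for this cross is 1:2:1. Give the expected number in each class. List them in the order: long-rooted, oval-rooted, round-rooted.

438, 876, 438

The 1:2:1 ratio has 4 parts, so with N = 1752 the expected counts are:
  long-rooted: 1752 × 1/4 = 438
  oval-rooted: 1752 × 2/4 = 876
  round-rooted: 1752 × 1/4 = 438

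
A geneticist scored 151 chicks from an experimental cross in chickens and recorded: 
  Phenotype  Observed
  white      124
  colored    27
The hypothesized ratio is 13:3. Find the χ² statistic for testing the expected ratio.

Expected counts for N = 151 under a 13:3 ratio (total parts = 16):
  white: 151 × 13/16 = 122.6875
  colored: 151 × 3/16 = 28.3125
χ² = Σ (O − E)² / E
  white: (124 − 122.6875)² / 122.6875 = 0.0140
  colored: (27 − 28.3125)² / 28.3125 = 0.0608
χ² = 0.0140 + 0.0608 = 0.0748 ≈ 0.075

0.075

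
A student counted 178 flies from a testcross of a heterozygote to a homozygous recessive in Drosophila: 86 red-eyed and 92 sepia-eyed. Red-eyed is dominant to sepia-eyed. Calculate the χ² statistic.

0.202

A testcross of a heterozygote (Aa × aa) gives a 1:1 phenotypic ratio.
Under the 1:1 hypothesis (Σ ratio = 2, N = 178):
  red-eyed: 178 × 1/2 = 89
  sepia-eyed: 178 × 1/2 = 89
χ² = Σ (O − E)² / E
  red-eyed: (86 − 89)² / 89 = 0.1011
  sepia-eyed: (92 − 89)² / 89 = 0.1011
χ² = 0.1011 + 0.1011 = 0.2022 ≈ 0.202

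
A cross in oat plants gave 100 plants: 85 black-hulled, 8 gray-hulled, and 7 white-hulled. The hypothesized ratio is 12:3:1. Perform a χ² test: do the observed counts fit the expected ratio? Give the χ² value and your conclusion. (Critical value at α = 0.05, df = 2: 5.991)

7.587; not consistent

Expected counts for N = 100 under a 12:3:1 ratio (total parts = 16):
  black-hulled: 100 × 12/16 = 75
  gray-hulled: 100 × 3/16 = 18.75
  white-hulled: 100 × 1/16 = 6.25
χ² = Σ (O − E)² / E
  black-hulled: (85 − 75)² / 75 = 1.3333
  gray-hulled: (8 − 18.75)² / 18.75 = 6.1633
  white-hulled: (7 − 6.25)² / 6.25 = 0.0900
χ² = 1.3333 + 6.1633 + 0.0900 = 7.5866 ≈ 7.587
Degrees of freedom = 3 − 1 = 2; critical value at α = 0.05 is 5.991.
Since 7.587 > 5.991, we reject the null hypothesis — the data do not fit the 12:3:1 ratio.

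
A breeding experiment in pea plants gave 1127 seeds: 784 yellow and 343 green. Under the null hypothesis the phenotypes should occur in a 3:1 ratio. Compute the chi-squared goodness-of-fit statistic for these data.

The 3:1 ratio has 4 parts, so with N = 1127 the expected counts are:
  yellow: 1127 × 3/4 = 845.25
  green: 1127 × 1/4 = 281.75
χ² = Σ (O − E)² / E
  yellow: (784 − 845.25)² / 845.25 = 4.4384
  green: (343 − 281.75)² / 281.75 = 13.3152
χ² = 4.4384 + 13.3152 = 17.7536 ≈ 17.754

17.754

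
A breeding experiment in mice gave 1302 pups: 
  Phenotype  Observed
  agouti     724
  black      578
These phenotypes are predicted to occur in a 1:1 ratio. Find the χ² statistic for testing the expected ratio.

Expected counts for N = 1302 under a 1:1 ratio (total parts = 2):
  agouti: 1302 × 1/2 = 651
  black: 1302 × 1/2 = 651
χ² = Σ (O − E)² / E
  agouti: (724 − 651)² / 651 = 8.1859
  black: (578 − 651)² / 651 = 8.1859
χ² = 8.1859 + 8.1859 = 16.3718 ≈ 16.372

16.372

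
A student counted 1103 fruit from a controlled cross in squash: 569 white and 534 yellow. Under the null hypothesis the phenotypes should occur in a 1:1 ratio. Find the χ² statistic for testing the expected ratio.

The 1:1 ratio has 2 parts, so with N = 1103 the expected counts are:
  white: 1103 × 1/2 = 551.5
  yellow: 1103 × 1/2 = 551.5
χ² = Σ (O − E)² / E
  white: (569 − 551.5)² / 551.5 = 0.5553
  yellow: (534 − 551.5)² / 551.5 = 0.5553
χ² = 0.5553 + 0.5553 = 1.1106 ≈ 1.111

1.111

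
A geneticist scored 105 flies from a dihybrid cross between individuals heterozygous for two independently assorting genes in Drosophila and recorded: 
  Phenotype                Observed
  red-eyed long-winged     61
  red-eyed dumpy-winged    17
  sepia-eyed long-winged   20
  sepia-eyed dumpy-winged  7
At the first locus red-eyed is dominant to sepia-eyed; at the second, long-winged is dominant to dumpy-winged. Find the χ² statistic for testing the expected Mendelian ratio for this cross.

0.465

A dihybrid F₂ with independent assortment and complete dominance at both loci gives a 9:3:3:1 phenotypic ratio.
Expected counts for N = 105 under a 9:3:3:1 ratio (total parts = 16):
  red-eyed long-winged: 105 × 9/16 = 59.0625
  red-eyed dumpy-winged: 105 × 3/16 = 19.6875
  sepia-eyed long-winged: 105 × 3/16 = 19.6875
  sepia-eyed dumpy-winged: 105 × 1/16 = 6.5625
χ² = Σ (O − E)² / E
  red-eyed long-winged: (61 − 59.0625)² / 59.0625 = 0.0636
  red-eyed dumpy-winged: (17 − 19.6875)² / 19.6875 = 0.3669
  sepia-eyed long-winged: (20 − 19.6875)² / 19.6875 = 0.0050
  sepia-eyed dumpy-winged: (7 − 6.5625)² / 6.5625 = 0.0292
χ² = 0.0636 + 0.3669 + 0.0050 + 0.0292 = 0.4647 ≈ 0.465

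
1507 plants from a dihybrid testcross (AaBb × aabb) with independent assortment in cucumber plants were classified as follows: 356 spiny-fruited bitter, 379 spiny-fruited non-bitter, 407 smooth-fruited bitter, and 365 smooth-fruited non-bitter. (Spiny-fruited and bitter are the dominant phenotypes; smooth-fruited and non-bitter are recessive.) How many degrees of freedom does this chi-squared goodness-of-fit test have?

3

A dihybrid testcross with independent assortment gives a 1:1:1:1 ratio.
A goodness-of-fit test with 4 phenotype classes has df = 4 − 1 = 3.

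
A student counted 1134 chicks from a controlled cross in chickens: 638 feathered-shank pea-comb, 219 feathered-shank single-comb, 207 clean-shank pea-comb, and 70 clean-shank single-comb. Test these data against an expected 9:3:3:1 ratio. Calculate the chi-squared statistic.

Under the 9:3:3:1 hypothesis (Σ ratio = 16, N = 1134):
  feathered-shank pea-comb: 1134 × 9/16 = 637.875
  feathered-shank single-comb: 1134 × 3/16 = 212.625
  clean-shank pea-comb: 1134 × 3/16 = 212.625
  clean-shank single-comb: 1134 × 1/16 = 70.875
χ² = Σ (O − E)² / E
  feathered-shank pea-comb: (638 − 637.875)² / 637.875 = 0.0000
  feathered-shank single-comb: (219 − 212.625)² / 212.625 = 0.1911
  clean-shank pea-comb: (207 − 212.625)² / 212.625 = 0.1488
  clean-shank single-comb: (70 − 70.875)² / 70.875 = 0.0108
χ² = 0.0000 + 0.1911 + 0.1488 + 0.0108 = 0.3507 ≈ 0.351

0.351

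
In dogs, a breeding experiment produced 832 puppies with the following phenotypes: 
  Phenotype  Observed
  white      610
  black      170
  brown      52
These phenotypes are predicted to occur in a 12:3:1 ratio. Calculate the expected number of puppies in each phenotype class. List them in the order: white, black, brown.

Under the 12:3:1 hypothesis (Σ ratio = 16, N = 832):
  white: 832 × 12/16 = 624
  black: 832 × 3/16 = 156
  brown: 832 × 1/16 = 52

624, 156, 52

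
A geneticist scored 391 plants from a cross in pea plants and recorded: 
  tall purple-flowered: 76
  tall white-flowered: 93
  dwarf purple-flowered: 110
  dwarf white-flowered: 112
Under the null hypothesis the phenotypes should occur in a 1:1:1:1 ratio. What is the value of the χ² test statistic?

Expected counts for N = 391 under a 1:1:1:1 ratio (total parts = 4):
  tall purple-flowered: 391 × 1/4 = 97.75
  tall white-flowered: 391 × 1/4 = 97.75
  dwarf purple-flowered: 391 × 1/4 = 97.75
  dwarf white-flowered: 391 × 1/4 = 97.75
χ² = Σ (O − E)² / E
  tall purple-flowered: (76 − 97.75)² / 97.75 = 4.8395
  tall white-flowered: (93 − 97.75)² / 97.75 = 0.2308
  dwarf purple-flowered: (110 − 97.75)² / 97.75 = 1.5352
  dwarf white-flowered: (112 − 97.75)² / 97.75 = 2.0774
χ² = 4.8395 + 0.2308 + 1.5352 + 2.0774 = 8.6829 ≈ 8.683

8.683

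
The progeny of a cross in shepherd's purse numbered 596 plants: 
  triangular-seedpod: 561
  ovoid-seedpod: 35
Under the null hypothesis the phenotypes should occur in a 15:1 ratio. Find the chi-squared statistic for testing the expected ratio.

0.145

Expected counts for N = 596 under a 15:1 ratio (total parts = 16):
  triangular-seedpod: 596 × 15/16 = 558.75
  ovoid-seedpod: 596 × 1/16 = 37.25
χ² = Σ (O − E)² / E
  triangular-seedpod: (561 − 558.75)² / 558.75 = 0.0091
  ovoid-seedpod: (35 − 37.25)² / 37.25 = 0.1359
χ² = 0.0091 + 0.1359 = 0.145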